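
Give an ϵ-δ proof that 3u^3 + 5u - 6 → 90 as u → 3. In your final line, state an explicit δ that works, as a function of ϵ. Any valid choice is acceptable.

Fix ϵ > 0. We want δ > 0 such that 0 < |u − 3| < δ implies |(3u^3 + 5u - 6) − 90| < ϵ.
(3u^3 + 5u - 6) − 90 = 3u^3 + 5u - 96 = (u − 3)(3u^2 + 9u + 32).
So |(3u^3 + 5u - 6) − 90| = |u − 3|·|3u^2 + 9u + 32|.
Assume first that |u − 3| < 1, so |u| < 4. Then |3u^2 + 9u + 32| ≤ 3·4^2 + 9·4 + 32 = 116.
Hence |(3u^3 + 5u - 6) − 90| ≤ 116|u − 3| < ϵ provided |u − 3| < ϵ/116.
Take δ = min(1, ϵ/116). Then 0 < |u − 3| < δ gives both |u − 3| < 1 and |u − 3| < ϵ/116, so |(3u^3 + 5u - 6) − 90| < ϵ.

δ = min(1, ϵ/116)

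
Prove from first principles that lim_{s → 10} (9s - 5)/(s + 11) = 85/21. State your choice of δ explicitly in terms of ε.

δ = min(21/2, (441/208)ε)

Let ε > 0. We want δ > 0 with 0 < |s − 10| < δ ⇒ |(9s - 5)/(s + 11) − (85/21)| < ε.
Combining over a common denominator, (9s - 5)/(s + 11) − (85/21) = [(9s - 5)·21 − 85·(s + 11)] / [21·(s + 11)] = 104(s − 10) / (21(s + 11)).
So |(9s - 5)/(s + 11) − (85/21)| = 104|s − 10| / (21·|s + 11|).
Require δ ≤ 21/2, so |s + 11| ≥ |21| − |s − 10| > 21 − 21/2 = 21/2.
Hence |(9s - 5)/(s + 11) − (85/21)| < 104|s − 10|/(21·(21/2)) = (208/441)|s − 10|, which is < ε once |s − 10| < (441/208)ε.
Take δ = min(21/2, (441/208)ε). Then 0 < |s − 10| < δ forces both bounds, so |(9s - 5)/(s + 11) − (85/21)| < ε.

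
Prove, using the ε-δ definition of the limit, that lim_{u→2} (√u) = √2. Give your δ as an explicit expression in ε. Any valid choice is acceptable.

δ = min(2, √2·ε)

Let ε > 0 be given. We want δ > 0 such that 0 < |u − 2| < δ implies |√u − √2| < ε.
Rationalise: √u − √2 = (u − 2)/(√u + √2), so |√u − √2| = |u − 2|/(√u + √2).
Restrict δ ≤ 2 so that |u − 2| < 2 forces u > 0, and then √u + √2 > √2.
Hence |√u − √2| < |u − 2|/√2, which is < ε once |u − 2| < √2·ε.
Take δ = min(2, √2·ε). If 0 < |u − 2| < δ then u > 0 and |√u − √2| < |u − 2|/√2 < ε.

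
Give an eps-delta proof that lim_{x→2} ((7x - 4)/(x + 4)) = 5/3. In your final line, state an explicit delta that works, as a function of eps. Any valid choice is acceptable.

delta = min(3, (9/16)eps)

Fix eps > 0. We want delta > 0 with 0 < |x − 2| < delta ⇒ |(7x - 4)/(x + 4) − (5/3)| < eps.
Combining over a common denominator, (7x - 4)/(x + 4) − (5/3) = [(7x - 4)·6 − 10·(x + 4)] / [6·(x + 4)] = 32(x − 2) / (6(x + 4)).
So |(7x - 4)/(x + 4) − (5/3)| = 32|x − 2| / (6·|x + 4|).
Require delta ≤ 3, so |x + 4| ≥ |6| − |x − 2| > 6 − 3 = 3.
Hence |(7x - 4)/(x + 4) − (5/3)| < 32|x − 2|/(6·3) = (16/9)|x − 2|, which is < eps once |x − 2| < (9/16)eps.
Take delta = min(3, (9/16)eps). Then 0 < |x − 2| < delta forces both bounds, so |(7x - 4)/(x + 4) − (5/3)| < eps.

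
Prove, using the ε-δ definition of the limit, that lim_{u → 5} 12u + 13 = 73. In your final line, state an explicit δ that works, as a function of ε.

δ = ε/12

Let ε > 0 be given. We need δ > 0 so that 0 < |u − 5| < δ implies |(12u + 13) − 73| < ε.
Since (12u + 13) − 73 = 12(u − 5), we have |(12u + 13) − 73| = 12|u − 5|.
So 12|u − 5| < ε exactly when |u − 5| < ε/12.
Choosing δ = ε/12 gives |(12u + 13) − 73| = 12|u − 5| < ε whenever |u − 5| < δ.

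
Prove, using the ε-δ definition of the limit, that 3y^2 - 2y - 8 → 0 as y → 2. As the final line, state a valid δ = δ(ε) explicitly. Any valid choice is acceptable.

δ = min(2, ε/16)

Suppose ε > 0. We want δ > 0 such that 0 < |y − 2| < δ implies |(3y^2 - 2y - 8)| < ε.
(3y^2 - 2y - 8) = 3y^2 - 2y - 8 = (y − 2)(3y + 4).
So |(3y^2 - 2y - 8)| = |y − 2|·|3y + 4|.
Assume first that |y − 2| < 2, so |y| < 4. Then |3y + 4| ≤ 3·4 + 4 = 16.
Hence |(3y^2 - 2y - 8)| ≤ 16|y − 2| < ε provided |y − 2| < ε/16.
Choosing δ = min(2, ε/16) ensures both conditions, hence |(3y^2 - 2y - 8)| < ε.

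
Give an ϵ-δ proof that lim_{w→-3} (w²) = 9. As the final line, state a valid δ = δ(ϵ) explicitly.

δ = min(1, ϵ/7)

Fix ϵ > 0. We seek δ > 0 with 0 < |w + 3| < δ ⇒ |w² − 9| < ϵ.
Factor: w² − 9 = (w + 3)(w - 3), so |w² − 9| = |w + 3|·|w - 3|.
Impose δ ≤ 1 so that |w| < 4; then |w - 3| ≤ 7.
Hence |w² − 9| ≤ 7|w + 3|, which is < ϵ once |w + 3| < ϵ/7.
Take δ = min(1, ϵ/7). If 0 < |w + 3| < δ then both bounds hold and |w² − 9| ≤ 7|w + 3| < 7·(ϵ/7) = ϵ.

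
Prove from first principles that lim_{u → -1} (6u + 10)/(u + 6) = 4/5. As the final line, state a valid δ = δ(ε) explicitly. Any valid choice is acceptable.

δ = min(5/2, (25/52)ε)

Let ε > 0. We want δ > 0 with 0 < |u + 1| < δ ⇒ |(6u + 10)/(u + 6) − (4/5)| < ε.
Combining over a common denominator, (6u + 10)/(u + 6) − (4/5) = [(6u + 10)·5 − 4·(u + 6)] / [5·(u + 6)] = 26(u + 1) / (5(u + 6)).
So |(6u + 10)/(u + 6) − (4/5)| = 26|u + 1| / (5·|u + 6|).
Require δ ≤ 5/2, so |u + 6| ≥ |5| − |u + 1| > 5 − 5/2 = 5/2.
Hence |(6u + 10)/(u + 6) − (4/5)| < 26|u + 1|/(5·(5/2)) = (52/25)|u + 1|, which is < ε once |u + 1| < (25/52)ε.
Take δ = min(5/2, (25/52)ε). Then 0 < |u + 1| < δ forces both bounds, so |(6u + 10)/(u + 6) − (4/5)| < ε.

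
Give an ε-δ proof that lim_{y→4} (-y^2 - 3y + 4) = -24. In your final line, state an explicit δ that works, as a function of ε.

δ = min(1, ε/12)

Suppose ε > 0. We want δ > 0 such that 0 < |y − 4| < δ implies |(-y^2 - 3y + 4) + 24| < ε.
(-y^2 - 3y + 4) + 24 = -y^2 - 3y + 28 = (y − 4)(-y - 7).
So |(-y^2 - 3y + 4) + 24| = |y − 4|·|-y - 7|.
Assume first that |y − 4| < 1, so |y| < 5. Then |-y - 7| ≤ 5 + 7 = 12.
Hence |(-y^2 - 3y + 4) + 24| ≤ 12|y − 4| < ε provided |y − 4| < ε/12.
Choosing δ = min(1, ε/12) ensures both conditions, hence |(-y^2 - 3y + 4) + 24| < ε.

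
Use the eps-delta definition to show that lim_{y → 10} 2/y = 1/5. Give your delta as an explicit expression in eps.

delta = min(5, 25eps)

Suppose eps > 0. We seek delta > 0 such that 0 < |y − 10| < delta implies |2/y − (1/5)| < eps.
|2/y − (1/5)| = 2·|10 − y|/(10·|y|) = 2|y − 10|/(10|y|).
Restrict delta ≤ 5. Then |y − 10| < 5 gives |y| > 5, so 10|y| > 50.
Then |2/y − (1/5)| < 2|y − 10|/50, which is < eps when |y − 10| < 25eps.
Take delta = min(5, 25eps). Then 0 < |y − 10| < delta gives both |y − 10| < 5 and |y − 10| < 25eps, so |2/y − (1/5)| < eps.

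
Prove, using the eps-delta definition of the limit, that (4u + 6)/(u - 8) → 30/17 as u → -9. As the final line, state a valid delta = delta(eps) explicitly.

delta = min(17/2, (289/76)eps)

Let eps > 0. We want delta > 0 with 0 < |u + 9| < delta ⇒ |(4u + 6)/(u - 8) − (30/17)| < eps.
Combining over a common denominator, (4u + 6)/(u - 8) − (30/17) = [(4u + 6)·(-17) − (-30)·(u - 8)] / [(-17)·(u - 8)] = -38(u + 9) / ((-17)(u - 8)).
So |(4u + 6)/(u - 8) − (30/17)| = 38|u + 9| / (17·|u − 8|).
Require delta ≤ 17/2, so |u − 8| ≥ |-17| − |u + 9| > 17 − 17/2 = 17/2.
Hence |(4u + 6)/(u - 8) − (30/17)| < 38|u + 9|/(17·(17/2)) = (76/289)|u + 9|, which is < eps once |u + 9| < (289/76)eps.
Take delta = min(17/2, (289/76)eps). Then 0 < |u + 9| < delta forces both bounds, so |(4u + 6)/(u - 8) − (30/17)| < eps.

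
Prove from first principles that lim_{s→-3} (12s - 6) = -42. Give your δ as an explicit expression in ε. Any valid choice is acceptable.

Suppose ε > 0. We need δ > 0 so that 0 < |s + 3| < δ implies |(12s - 6) + 42| < ε.
|(12s - 6) + 42| = |12s + 36| = 12|s + 3|.
Thus it suffices that |s + 3| < ε/12.
Take δ = ε/12. If 0 < |s + 3| < δ then |(12s - 6) + 42| = 12|s + 3| < 12·(ε/12) = ε.

δ = ε/12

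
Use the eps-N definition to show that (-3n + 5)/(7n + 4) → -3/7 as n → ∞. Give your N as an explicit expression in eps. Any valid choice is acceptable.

Suppose eps > 0. For n ≥ 1, |(-3n + 5)/(7n + 4) + 3/7| = |47|/(7(7n + 4)) = 47/(7(7n + 4)).
Since 7n + 4 ≥ 7n for n ≥ 1, this is ≤ 47/(7·7n) = (47/49)/n.
So |(-3n + 5)/(7n + 4) + 3/7| < eps whenever n > (47/49)/eps.
Take N = (47/49)/eps. If n > N then |(-3n + 5)/(7n + 4) + 3/7| ≤ (47/49)/n < eps.

N = (47/49)/eps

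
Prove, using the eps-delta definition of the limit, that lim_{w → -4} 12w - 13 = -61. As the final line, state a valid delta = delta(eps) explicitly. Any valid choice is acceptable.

delta = eps/12

Let eps > 0. We need delta > 0 so that 0 < |w + 4| < delta implies |(12w - 13) + 61| < eps.
|(12w - 13) + 61| = |12w + 48| = 12|w + 4|.
So 12|w + 4| < eps exactly when |w + 4| < eps/12.
Choosing delta = eps/12 gives |(12w - 13) + 61| = 12|w + 4| < eps whenever |w + 4| < delta.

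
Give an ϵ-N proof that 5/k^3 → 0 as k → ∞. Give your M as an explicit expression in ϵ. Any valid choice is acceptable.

M = (5/ϵ)^{1/3}

Suppose ϵ > 0. For k ≥ 1, |5/k^3 − 0| = 5/k^3.
5/k^3 < ϵ ⇔ k^3 > 5/ϵ ⇔ k > (5/ϵ)^{1/3}.
Take M = (5/ϵ)^{1/3}. Then k > M implies 5/k^3 < ϵ.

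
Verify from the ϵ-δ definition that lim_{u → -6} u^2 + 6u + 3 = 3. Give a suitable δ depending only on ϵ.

Let ϵ > 0. We want δ > 0 such that 0 < |u + 6| < δ implies |(u^2 + 6u + 3) − 3| < ϵ.
(u^2 + 6u + 3) − 3 = u^2 + 6u = (u + 6)(u).
So |(u^2 + 6u + 3) − 3| = |u + 6|·|u|.
Assume first that |u + 6| < 1, so |u| < 7. Then |u| ≤ 7 = 7.
Hence |(u^2 + 6u + 3) − 3| ≤ 7|u + 6| < ϵ provided |u + 6| < ϵ/7.
Choosing δ = min(1, ϵ/7) ensures both conditions, hence |(u^2 + 6u + 3) − 3| < ϵ.

δ = min(1, ϵ/7)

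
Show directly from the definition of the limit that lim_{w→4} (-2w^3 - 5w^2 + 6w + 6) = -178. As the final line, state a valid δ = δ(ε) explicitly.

Let ε > 0. We want δ > 0 such that 0 < |w − 4| < δ implies |(-2w^3 - 5w^2 + 6w + 6) + 178| < ε.
(-2w^3 - 5w^2 + 6w + 6) + 178 = -2w^3 - 5w^2 + 6w + 184 = (w − 4)(-2w^2 - 13w - 46).
So |(-2w^3 - 5w^2 + 6w + 6) + 178| = |w − 4|·|-2w^2 - 13w - 46|.
Assume first that |w − 4| < 1, so |w| < 5. Then |-2w^2 - 13w - 46| ≤ 2·5^2 + 13·5 + 46 = 161.
Hence |(-2w^3 - 5w^2 + 6w + 6) + 178| ≤ 161|w − 4| < ε provided |w − 4| < ε/161.
Take δ = min(1, ε/161). Then 0 < |w − 4| < δ gives both |w − 4| < 1 and |w − 4| < ε/161, so |(-2w^3 - 5w^2 + 6w + 6) + 178| < ε.

δ = min(1, ε/161)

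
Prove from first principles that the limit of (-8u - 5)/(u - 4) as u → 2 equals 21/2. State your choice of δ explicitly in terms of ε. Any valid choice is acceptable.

Fix ε > 0. We want δ > 0 with 0 < |u − 2| < δ ⇒ |(-8u - 5)/(u - 4) − (21/2)| < ε.
Combining over a common denominator, (-8u - 5)/(u - 4) − (21/2) = [(-8u - 5)·(-2) − (-21)·(u - 4)] / [(-2)·(u - 4)] = 37(u − 2) / ((-2)(u - 4)).
So |(-8u - 5)/(u - 4) − (21/2)| = 37|u − 2| / (2·|u − 4|).
Restrict δ ≤ 1. Then |u − 2| < 1 gives |u − 4| = |(u − 2) + (-2)| ≥ 2 − 1 = 1.
Hence |(-8u - 5)/(u - 4) − (21/2)| < 37|u − 2|/(2·1) = (37/2)|u − 2|, which is < ε once |u − 2| < (2/37)ε.
Take δ = min(1, (2/37)ε). Then 0 < |u − 2| < δ forces both bounds, so |(-8u - 5)/(u - 4) − (21/2)| < ε.

δ = min(1, (2/37)ε)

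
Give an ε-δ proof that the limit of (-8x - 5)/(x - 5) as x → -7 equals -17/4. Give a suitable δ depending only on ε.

δ = min(6, (8/5)ε)

Let ε > 0 be given. We want δ > 0 with 0 < |x + 7| < δ ⇒ |(-8x - 5)/(x - 5) + 17/4| < ε.
Combining over a common denominator, (-8x - 5)/(x - 5) + 17/4 = [(-8x - 5)·(-12) − 51·(x - 5)] / [(-12)·(x - 5)] = 45(x + 7) / ((-12)(x - 5)).
So |(-8x - 5)/(x - 5) + 17/4| = 45|x + 7| / (12·|x − 5|).
Restrict δ ≤ 6. Then |x + 7| < 6 gives |x − 5| = |(x + 7) + (-12)| ≥ 12 − 6 = 6.
Hence |(-8x - 5)/(x - 5) + 17/4| < 45|x + 7|/(12·6) = (5/8)|x + 7|, which is < ε once |x + 7| < (8/5)ε.
Take δ = min(6, (8/5)ε). Then 0 < |x + 7| < δ forces both bounds, so |(-8x - 5)/(x - 5) + 17/4| < ε.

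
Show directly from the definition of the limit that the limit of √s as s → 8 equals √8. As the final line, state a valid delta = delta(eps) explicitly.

Let eps > 0 be given. We want delta > 0 such that 0 < |s − 8| < delta implies |√s − √8| < eps.
Rationalise: √s − √8 = (s − 8)/(√s + √8), so |√s − √8| = |s − 8|/(√s + √8).
Restrict delta ≤ 8 so that |s − 8| < 8 forces s > 0, and then √s + √8 > √8.
Hence |√s − √8| < |s − 8|/√8, which is < eps once |s − 8| < √8·eps.
Take delta = min(8, √8·eps). If 0 < |s − 8| < delta then s > 0 and |√s − √8| < |s − 8|/√8 < eps.

delta = min(8, √8·eps)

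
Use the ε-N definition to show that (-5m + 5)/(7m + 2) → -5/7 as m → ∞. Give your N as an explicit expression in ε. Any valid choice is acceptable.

Let ε > 0. For m ≥ 1, |(-5m + 5)/(7m + 2) + 5/7| = |45|/(7(7m + 2)) = 45/(7(7m + 2)).
Since 7m + 2 ≥ 7m for m ≥ 1, this is ≤ 45/(7·7m) = (45/49)/m.
So |(-5m + 5)/(7m + 2) + 5/7| < ε whenever m > (45/49)/ε.
Take N = (45/49)/ε. If m > N then |(-5m + 5)/(7m + 2) + 5/7| ≤ (45/49)/m < ε.

N = (45/49)/ε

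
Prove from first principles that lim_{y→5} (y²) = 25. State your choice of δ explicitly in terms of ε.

δ = min(2, ε/12)

Suppose ε > 0. We seek δ > 0 with 0 < |y − 5| < δ ⇒ |y² − 25| < ε.
Factor: y² − 25 = (y − 5)(y + 5), so |y² − 25| = |y − 5|·|y + 5|.
Impose δ ≤ 2 so that |y| < 7; then |y + 5| ≤ 12.
Hence |y² − 25| ≤ 12|y − 5|, which is < ε once |y − 5| < ε/12.
Take δ = min(2, ε/12). If 0 < |y − 5| < δ then both bounds hold and |y² − 25| ≤ 12|y − 5| < 12·(ε/12) = ε.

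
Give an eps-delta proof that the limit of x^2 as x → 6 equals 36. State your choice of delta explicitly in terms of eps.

Suppose eps > 0. We seek delta > 0 with 0 < |x − 6| < delta ⇒ |x^2 − 36| < eps.
Factor: x^2 − 36 = (x − 6)(x + 6), so |x^2 − 36| = |x − 6|·|x + 6|.
Impose delta ≤ 2 so that |x| < 8; then |x + 6| ≤ 14.
Hence |x^2 − 36| ≤ 14|x − 6|, which is < eps once |x − 6| < eps/14.
Take delta = min(2, eps/14). If 0 < |x − 6| < delta then both bounds hold and |x^2 − 36| ≤ 14|x − 6| < 14·(eps/14) = eps.

delta = min(2, eps/14)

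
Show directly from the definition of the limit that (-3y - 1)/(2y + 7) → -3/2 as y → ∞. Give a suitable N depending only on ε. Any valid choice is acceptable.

N = (19/4)/ε

Suppose ε > 0. We seek N > 0 such that y > N implies |(-3y - 1)/(2y + 7) + 3/2| < ε.
(-3y - 1)/(2y + 7) + 3/2 = (2(-3y - 1) − (-3)(2y + 7)) / (2(2y + 7)) = 19/(2(2y + 7)).
For y > 0 we have 2y + 7 > 2y, so |(-3y - 1)/(2y + 7) + 3/2| = 19/(2(2y + 7)) < 19/(2·2y) = (19/4)/y.
Thus |(-3y - 1)/(2y + 7) + 3/2| < ε whenever y > (19/4)/ε.
Take N = (19/4)/ε. If y > N then |(-3y - 1)/(2y + 7) + 3/2| < (19/4)/y < ε.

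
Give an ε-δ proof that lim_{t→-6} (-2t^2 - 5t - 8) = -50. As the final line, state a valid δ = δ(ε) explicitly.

δ = min(1, ε/21)

Fix ε > 0. We want δ > 0 such that 0 < |t + 6| < δ implies |(-2t^2 - 5t - 8) + 50| < ε.
(-2t^2 - 5t - 8) + 50 = -2t^2 - 5t + 42 = (t + 6)(-2t + 7).
So |(-2t^2 - 5t - 8) + 50| = |t + 6|·|-2t + 7|.
Require δ ≤ 1. Then |t + 6| < 1 gives |t| < 7, and by the triangle inequality |-2t + 7| ≤ 2·7 + 7 = 21.
Hence |(-2t^2 - 5t - 8) + 50| ≤ 21|t + 6| < ε provided |t + 6| < ε/21.
Choosing δ = min(1, ε/21) ensures both conditions, hence |(-2t^2 - 5t - 8) + 50| < ε.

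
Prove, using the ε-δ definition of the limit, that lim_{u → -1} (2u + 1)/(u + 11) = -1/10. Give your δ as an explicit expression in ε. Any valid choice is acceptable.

δ = min(5, (50/21)ε)

Let ε > 0 be given. We want δ > 0 with 0 < |u + 1| < δ ⇒ |(2u + 1)/(u + 11) + 1/10| < ε.
Combining over a common denominator, (2u + 1)/(u + 11) + 1/10 = [(2u + 1)·10 − (-1)·(u + 11)] / [10·(u + 11)] = 21(u + 1) / (10(u + 11)).
So |(2u + 1)/(u + 11) + 1/10| = 21|u + 1| / (10·|u + 11|).
Require δ ≤ 5, so |u + 11| ≥ |10| − |u + 1| > 10 − 5 = 5.
Hence |(2u + 1)/(u + 11) + 1/10| < 21|u + 1|/(10·5) = (21/50)|u + 1|, which is < ε once |u + 1| < (50/21)ε.
Take δ = min(5, (50/21)ε). Then 0 < |u + 1| < δ forces both bounds, so |(2u + 1)/(u + 11) + 1/10| < ε.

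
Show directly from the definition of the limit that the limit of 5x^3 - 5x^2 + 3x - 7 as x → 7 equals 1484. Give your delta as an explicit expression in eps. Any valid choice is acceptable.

Fix eps > 0. We want delta > 0 such that 0 < |x − 7| < delta implies |(5x^3 - 5x^2 + 3x - 7) − 1484| < eps.
(5x^3 - 5x^2 + 3x - 7) − 1484 = 5x^3 - 5x^2 + 3x - 1491 = (x − 7)(5x^2 + 30x + 213).
So |(5x^3 - 5x^2 + 3x - 7) − 1484| = |x − 7|·|5x^2 + 30x + 213|.
Assume first that |x − 7| < 1, so |x| < 8. Then |5x^2 + 30x + 213| ≤ 5·8^2 + 30·8 + 213 = 773.
Hence |(5x^3 - 5x^2 + 3x - 7) − 1484| ≤ 773|x − 7| < eps provided |x − 7| < eps/773.
Choosing delta = min(1, eps/773) ensures both conditions, hence |(5x^3 - 5x^2 + 3x - 7) − 1484| < eps.

delta = min(1, eps/773)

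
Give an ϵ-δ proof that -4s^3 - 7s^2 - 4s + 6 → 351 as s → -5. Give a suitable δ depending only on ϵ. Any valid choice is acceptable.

Suppose ϵ > 0. We want δ > 0 such that 0 < |s + 5| < δ implies |(-4s^3 - 7s^2 - 4s + 6) − 351| < ϵ.
(-4s^3 - 7s^2 - 4s + 6) − 351 = -4s^3 - 7s^2 - 4s - 345 = (s + 5)(-4s^2 + 13s - 69).
So |(-4s^3 - 7s^2 - 4s + 6) − 351| = |s + 5|·|-4s^2 + 13s - 69|.
Require δ ≤ 2. Then |s + 5| < 2 gives |s| < 7, and by the triangle inequality |-4s^2 + 13s - 69| ≤ 4·7^2 + 13·7 + 69 = 356.
Hence |(-4s^3 - 7s^2 - 4s + 6) − 351| ≤ 356|s + 5| < ϵ provided |s + 5| < ϵ/356.
Take δ = min(2, ϵ/356). Then 0 < |s + 5| < δ gives both |s + 5| < 2 and |s + 5| < ϵ/356, so |(-4s^3 - 7s^2 - 4s + 6) − 351| < ϵ.

δ = min(2, ϵ/356)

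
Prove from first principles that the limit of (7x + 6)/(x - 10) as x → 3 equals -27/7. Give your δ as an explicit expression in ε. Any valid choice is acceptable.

δ = min(7/2, (49/152)ε)

Fix ε > 0. We want δ > 0 with 0 < |x − 3| < δ ⇒ |(7x + 6)/(x - 10) + 27/7| < ε.
Combining over a common denominator, (7x + 6)/(x - 10) + 27/7 = [(7x + 6)·(-7) − 27·(x - 10)] / [(-7)·(x - 10)] = -76(x − 3) / ((-7)(x - 10)).
So |(7x + 6)/(x - 10) + 27/7| = 76|x − 3| / (7·|x − 10|).
Require δ ≤ 7/2, so |x − 10| ≥ |-7| − |x − 3| > 7 − 7/2 = 7/2.
Hence |(7x + 6)/(x - 10) + 27/7| < 76|x − 3|/(7·(7/2)) = (152/49)|x − 3|, which is < ε once |x − 3| < (49/152)ε.
Take δ = min(7/2, (49/152)ε). Then 0 < |x − 3| < δ forces both bounds, so |(7x + 6)/(x - 10) + 27/7| < ε.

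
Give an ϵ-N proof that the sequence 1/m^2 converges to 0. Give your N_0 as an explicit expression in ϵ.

Let ϵ > 0. For m ≥ 1, |1/m^2 − 0| = 1/m^2.
1/m^2 < ϵ ⇔ m^2 > 1/ϵ ⇔ m > (1/ϵ)^{1/2}.
Take N_0 = (1/ϵ)^{1/2}. Then m > N_0 implies 1/m^2 < ϵ.

N_0 = (1/ϵ)^{1/2}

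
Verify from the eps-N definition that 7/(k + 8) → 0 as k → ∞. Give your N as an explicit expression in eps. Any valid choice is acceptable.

Let eps > 0. For k ≥ 1, |7/(k + 8) − 0| = 7/(k + 8) ≤ 7/k.
We need 7/k < eps, i.e. k > 7/eps.
Take N = 7/eps. If k > N then |7/(k + 8)| ≤ 7/k < eps.

N = 7/eps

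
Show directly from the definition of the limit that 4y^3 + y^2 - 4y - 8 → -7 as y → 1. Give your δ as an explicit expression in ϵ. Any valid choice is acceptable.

δ = min(2, ϵ/52)

Fix ϵ > 0. We want δ > 0 such that 0 < |y − 1| < δ implies |(4y^3 + y^2 - 4y - 8) + 7| < ϵ.
(4y^3 + y^2 - 4y - 8) + 7 = 4y^3 + y^2 - 4y - 1 = (y − 1)(4y^2 + 5y + 1).
So |(4y^3 + y^2 - 4y - 8) + 7| = |y − 1|·|4y^2 + 5y + 1|.
Assume first that |y − 1| < 2, so |y| < 3. Then |4y^2 + 5y + 1| ≤ 4·3^2 + 5·3 + 1 = 52.
Hence |(4y^3 + y^2 - 4y - 8) + 7| ≤ 52|y − 1| < ϵ provided |y − 1| < ϵ/52.
Take δ = min(2, ϵ/52). Then 0 < |y − 1| < δ gives both |y − 1| < 2 and |y − 1| < ϵ/52, so |(4y^3 + y^2 - 4y - 8) + 7| < ϵ.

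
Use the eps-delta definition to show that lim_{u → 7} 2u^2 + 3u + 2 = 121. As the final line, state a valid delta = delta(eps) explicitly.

Fix eps > 0. We want delta > 0 such that 0 < |u − 7| < delta implies |(2u^2 + 3u + 2) − 121| < eps.
(2u^2 + 3u + 2) − 121 = 2u^2 + 3u - 119 = (u − 7)(2u + 17).
So |(2u^2 + 3u + 2) − 121| = |u − 7|·|2u + 17|.
Assume first that |u − 7| < 1, so |u| < 8. Then |2u + 17| ≤ 2·8 + 17 = 33.
Hence |(2u^2 + 3u + 2) − 121| ≤ 33|u − 7| < eps provided |u − 7| < eps/33.
Take delta = min(1, eps/33). Then 0 < |u − 7| < delta gives both |u − 7| < 1 and |u − 7| < eps/33, so |(2u^2 + 3u + 2) − 121| < eps.

delta = min(1, eps/33)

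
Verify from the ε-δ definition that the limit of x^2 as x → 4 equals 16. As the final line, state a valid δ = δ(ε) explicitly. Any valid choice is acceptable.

δ = min(2, ε/10)

Suppose ε > 0. We seek δ > 0 with 0 < |x − 4| < δ ⇒ |x^2 − 16| < ε.
Factor: x^2 − 16 = (x − 4)(x + 4), so |x^2 − 16| = |x − 4|·|x + 4|.
Restrict δ ≤ 2. Then |x − 4| < 2 gives |x| < 6, so by the triangle inequality |x + 4| ≤ 6 + 4 = 10.
Hence |x^2 − 16| ≤ 10|x − 4|, which is < ε once |x − 4| < ε/10.
Take δ = min(2, ε/10). If 0 < |x − 4| < δ then both bounds hold and |x^2 − 16| ≤ 10|x − 4| < 10·(ε/10) = ε.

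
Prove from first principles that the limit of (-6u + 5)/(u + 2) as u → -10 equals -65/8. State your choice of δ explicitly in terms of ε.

Fix ε > 0. We want δ > 0 with 0 < |u + 10| < δ ⇒ |(-6u + 5)/(u + 2) + 65/8| < ε.
Combining over a common denominator, (-6u + 5)/(u + 2) + 65/8 = [(-6u + 5)·(-8) − 65·(u + 2)] / [(-8)·(u + 2)] = -17(u + 10) / ((-8)(u + 2)).
So |(-6u + 5)/(u + 2) + 65/8| = 17|u + 10| / (8·|u + 2|).
Require δ ≤ 4, so |u + 2| ≥ |-8| − |u + 10| > 8 − 4 = 4.
Hence |(-6u + 5)/(u + 2) + 65/8| < 17|u + 10|/(8·4) = (17/32)|u + 10|, which is < ε once |u + 10| < (32/17)ε.
Take δ = min(4, (32/17)ε). Then 0 < |u + 10| < δ forces both bounds, so |(-6u + 5)/(u + 2) + 65/8| < ε.

δ = min(4, (32/17)ε)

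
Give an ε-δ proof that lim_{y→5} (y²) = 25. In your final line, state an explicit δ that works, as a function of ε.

δ = min(2, ε/12)

Let ε > 0. We seek δ > 0 with 0 < |y − 5| < δ ⇒ |y² − 25| < ε.
Factor: y² − 25 = (y − 5)(y + 5), so |y² − 25| = |y − 5|·|y + 5|.
Restrict δ ≤ 2. Then |y − 5| < 2 gives |y| < 7, so by the triangle inequality |y + 5| ≤ 7 + 5 = 12.
Hence |y² − 25| ≤ 12|y − 5|, which is < ε once |y − 5| < ε/12.
Take δ = min(2, ε/12). If 0 < |y − 5| < δ then both bounds hold and |y² − 25| ≤ 12|y − 5| < 12·(ε/12) = ε.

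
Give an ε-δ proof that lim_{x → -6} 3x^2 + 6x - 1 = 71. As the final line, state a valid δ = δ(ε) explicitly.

Let ε > 0 be given. We want δ > 0 such that 0 < |x + 6| < δ implies |(3x^2 + 6x - 1) − 71| < ε.
(3x^2 + 6x - 1) − 71 = 3x^2 + 6x - 72 = (x + 6)(3x - 12).
So |(3x^2 + 6x - 1) − 71| = |x + 6|·|3x - 12|.
Assume first that |x + 6| < 1, so |x| < 7. Then |3x - 12| ≤ 3·7 + 12 = 33.
Hence |(3x^2 + 6x - 1) − 71| ≤ 33|x + 6| < ε provided |x + 6| < ε/33.
Choosing δ = min(1, ε/33) ensures both conditions, hence |(3x^2 + 6x - 1) − 71| < ε.

δ = min(1, ε/33)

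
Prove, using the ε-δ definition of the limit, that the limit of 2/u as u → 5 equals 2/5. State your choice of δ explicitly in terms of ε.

Suppose ε > 0. We seek δ > 0 such that 0 < |u − 5| < δ implies |2/u − (2/5)| < ε.
|2/u − (2/5)| = 2·|5 − u|/(5·|u|) = 2|u − 5|/(5|u|).
Restrict δ ≤ 5/2. Then |u − 5| < 5/2 gives |u| > 5/2, so 5|u| > 25/2.
Then |2/u − (2/5)| < 2|u − 5|/(25/2), which is < ε when |u − 5| < (25/4)ε.
Take δ = min(5/2, (25/4)ε). Then 0 < |u − 5| < δ gives both |u − 5| < 5/2 and |u − 5| < (25/4)ε, so |2/u − (2/5)| < ε.

δ = min(5/2, (25/4)ε)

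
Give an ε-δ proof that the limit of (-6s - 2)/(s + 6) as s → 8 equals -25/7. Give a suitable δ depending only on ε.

δ = min(7, (49/17)ε)

Let ε > 0. We want δ > 0 with 0 < |s − 8| < δ ⇒ |(-6s - 2)/(s + 6) + 25/7| < ε.
Combining over a common denominator, (-6s - 2)/(s + 6) + 25/7 = [(-6s - 2)·14 − (-50)·(s + 6)] / [14·(s + 6)] = -34(s − 8) / (14(s + 6)).
So |(-6s - 2)/(s + 6) + 25/7| = 34|s − 8| / (14·|s + 6|).
Require δ ≤ 7, so |s + 6| ≥ |14| − |s − 8| > 14 − 7 = 7.
Hence |(-6s - 2)/(s + 6) + 25/7| < 34|s − 8|/(14·7) = (17/49)|s − 8|, which is < ε once |s − 8| < (49/17)ε.
Take δ = min(7, (49/17)ε). Then 0 < |s − 8| < δ forces both bounds, so |(-6s - 2)/(s + 6) + 25/7| < ε.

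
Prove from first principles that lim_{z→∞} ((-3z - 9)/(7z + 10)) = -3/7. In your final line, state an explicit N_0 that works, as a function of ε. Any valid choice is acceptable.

Fix ε > 0. We seek N_0 > 0 such that z > N_0 implies |(-3z - 9)/(7z + 10) + 3/7| < ε.
(-3z - 9)/(7z + 10) + 3/7 = (7(-3z - 9) − (-3)(7z + 10)) / (7(7z + 10)) = -33/(7(7z + 10)).
For z > 0 we have 7z + 10 > 7z, so |(-3z - 9)/(7z + 10) + 3/7| = 33/(7(7z + 10)) < 33/(7·7z) = (33/49)/z.
Thus |(-3z - 9)/(7z + 10) + 3/7| < ε whenever z > (33/49)/ε.
Take N_0 = (33/49)/ε. If z > N_0 then |(-3z - 9)/(7z + 10) + 3/7| < (33/49)/z < ε.

N_0 = (33/49)/ε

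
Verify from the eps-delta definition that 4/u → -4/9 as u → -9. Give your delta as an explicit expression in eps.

Let eps > 0 be given. We seek delta > 0 such that 0 < |u + 9| < delta implies |4/u + 4/9| < eps.
|4/u + 4/9| = 4·|-9 − u|/(9·|u|) = 4|u + 9|/(9|u|).
Restrict delta ≤ 9/2. Then |u + 9| < 9/2 gives |u| > 9/2, so 9|u| > 81/2.
Then |4/u + 4/9| < 4|u + 9|/(81/2), which is < eps when |u + 9| < (81/8)eps.
Take delta = min(9/2, (81/8)eps). Then 0 < |u + 9| < delta gives both |u + 9| < 9/2 and |u + 9| < (81/8)eps, so |4/u + 4/9| < eps.

delta = min(9/2, (81/8)eps)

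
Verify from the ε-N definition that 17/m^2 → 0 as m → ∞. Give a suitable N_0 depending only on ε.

Let ε > 0. For m ≥ 1, |17/m^2 − 0| = 17/m^2.
17/m^2 < ε ⇔ m^2 > 17/ε ⇔ m > (17/ε)^{1/2}.
Take N_0 = (17/ε)^{1/2}. Then m > N_0 implies 17/m^2 < ε.

N_0 = (17/ε)^{1/2}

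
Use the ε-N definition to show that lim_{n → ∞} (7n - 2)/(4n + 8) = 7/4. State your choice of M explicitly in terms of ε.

M = 4/ε

Fix ε > 0. For n ≥ 1, |(7n - 2)/(4n + 8) − (7/4)| = |-64|/(4(4n + 8)) = 64/(4(4n + 8)).
Since 4n + 8 ≥ 4n for n ≥ 1, this is ≤ 64/(4·4n) = 4/n.
So |(7n - 2)/(4n + 8) − (7/4)| < ε whenever n > 4/ε.
Take M = 4/ε. If n > M then |(7n - 2)/(4n + 8) − (7/4)| ≤ 4/n < ε.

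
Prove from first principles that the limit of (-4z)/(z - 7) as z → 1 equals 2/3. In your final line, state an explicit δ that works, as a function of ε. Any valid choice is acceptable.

δ = min(3, (9/14)ε)

Let ε > 0 be given. We want δ > 0 with 0 < |z − 1| < δ ⇒ |(-4z)/(z - 7) − (2/3)| < ε.
Combining over a common denominator, (-4z)/(z - 7) − (2/3) = [(-4z)·(-6) − (-4)·(z - 7)] / [(-6)·(z - 7)] = 28(z − 1) / ((-6)(z - 7)).
So |(-4z)/(z - 7) − (2/3)| = 28|z − 1| / (6·|z − 7|).
Require δ ≤ 3, so |z − 7| ≥ |-6| − |z − 1| > 6 − 3 = 3.
Hence |(-4z)/(z - 7) − (2/3)| < 28|z − 1|/(6·3) = (14/9)|z − 1|, which is < ε once |z − 1| < (9/14)ε.
Take δ = min(3, (9/14)ε). Then 0 < |z − 1| < δ forces both bounds, so |(-4z)/(z - 7) − (2/3)| < ε.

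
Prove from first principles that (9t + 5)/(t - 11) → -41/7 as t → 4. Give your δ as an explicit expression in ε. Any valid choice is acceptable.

δ = min(7/2, (49/208)ε)

Let ε > 0 be given. We want δ > 0 with 0 < |t − 4| < δ ⇒ |(9t + 5)/(t - 11) + 41/7| < ε.
Combining over a common denominator, (9t + 5)/(t - 11) + 41/7 = [(9t + 5)·(-7) − 41·(t - 11)] / [(-7)·(t - 11)] = -104(t − 4) / ((-7)(t - 11)).
So |(9t + 5)/(t - 11) + 41/7| = 104|t − 4| / (7·|t − 11|).
Require δ ≤ 7/2, so |t − 11| ≥ |-7| − |t − 4| > 7 − 7/2 = 7/2.
Hence |(9t + 5)/(t - 11) + 41/7| < 104|t − 4|/(7·(7/2)) = (208/49)|t − 4|, which is < ε once |t − 4| < (49/208)ε.
Take δ = min(7/2, (49/208)ε). Then 0 < |t − 4| < δ forces both bounds, so |(9t + 5)/(t - 11) + 41/7| < ε.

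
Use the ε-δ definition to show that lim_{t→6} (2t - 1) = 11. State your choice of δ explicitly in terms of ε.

Fix ε > 0. We need δ > 0 so that 0 < |t − 6| < δ implies |(2t - 1) − 11| < ε.
Since (2t - 1) − 11 = 2(t − 6), we have |(2t - 1) − 11| = 2|t − 6|.
So 2|t − 6| < ε exactly when |t − 6| < ε/2.
Choosing δ = ε/2 gives |(2t - 1) − 11| = 2|t − 6| < ε whenever |t − 6| < δ.

δ = ε/2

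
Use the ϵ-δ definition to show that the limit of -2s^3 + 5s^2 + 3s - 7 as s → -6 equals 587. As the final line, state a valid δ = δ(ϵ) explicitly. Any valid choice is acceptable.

δ = min(2, ϵ/363)

Suppose ϵ > 0. We want δ > 0 such that 0 < |s + 6| < δ implies |(-2s^3 + 5s^2 + 3s - 7) − 587| < ϵ.
(-2s^3 + 5s^2 + 3s - 7) − 587 = -2s^3 + 5s^2 + 3s - 594 = (s + 6)(-2s^2 + 17s - 99).
So |(-2s^3 + 5s^2 + 3s - 7) − 587| = |s + 6|·|-2s^2 + 17s - 99|.
Require δ ≤ 2. Then |s + 6| < 2 gives |s| < 8, and by the triangle inequality |-2s^2 + 17s - 99| ≤ 2·8^2 + 17·8 + 99 = 363.
Hence |(-2s^3 + 5s^2 + 3s - 7) − 587| ≤ 363|s + 6| < ϵ provided |s + 6| < ϵ/363.
Choosing δ = min(2, ϵ/363) ensures both conditions, hence |(-2s^3 + 5s^2 + 3s - 7) − 587| < ϵ.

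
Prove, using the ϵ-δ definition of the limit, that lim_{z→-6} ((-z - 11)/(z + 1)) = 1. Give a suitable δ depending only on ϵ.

δ = min(5/2, (5/4)ϵ)

Suppose ϵ > 0. We want δ > 0 with 0 < |z + 6| < δ ⇒ |(-z - 11)/(z + 1) − 1| < ϵ.
Combining over a common denominator, (-z - 11)/(z + 1) − 1 = [(-z - 11)·(-5) − (-5)·(z + 1)] / [(-5)·(z + 1)] = 10(z + 6) / ((-5)(z + 1)).
So |(-z - 11)/(z + 1) − 1| = 10|z + 6| / (5·|z + 1|).
Require δ ≤ 5/2, so |z + 1| ≥ |-5| − |z + 6| > 5 − 5/2 = 5/2.
Hence |(-z - 11)/(z + 1) − 1| < 10|z + 6|/(5·(5/2)) = (4/5)|z + 6|, which is < ϵ once |z + 6| < (5/4)ϵ.
Take δ = min(5/2, (5/4)ϵ). Then 0 < |z + 6| < δ forces both bounds, so |(-z - 11)/(z + 1) − 1| < ϵ.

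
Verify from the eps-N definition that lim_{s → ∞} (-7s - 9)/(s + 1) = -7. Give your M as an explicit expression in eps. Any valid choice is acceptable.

Suppose eps > 0. We seek M > 0 such that s > M implies |(-7s - 9)/(s + 1) + 7| < eps.
(-7s - 9)/(s + 1) + 7 = ((-7s - 9) − (-7)(s + 1)) / ((s + 1)) = -2/((s + 1)).
For s > 0 we have s + 1 > s, so |(-7s - 9)/(s + 1) + 7| = 2/((s + 1)) < 2/(s) = 2/s.
Thus |(-7s - 9)/(s + 1) + 7| < eps whenever s > 2/eps.
Take M = 2/eps. If s > M then |(-7s - 9)/(s + 1) + 7| < 2/s < eps.

M = 2/eps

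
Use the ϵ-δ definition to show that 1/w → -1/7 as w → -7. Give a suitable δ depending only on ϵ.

Let ϵ > 0 be given. We seek δ > 0 such that 0 < |w + 7| < δ implies |1/w + 1/7| < ϵ.
|1/w + 1/7| = |-7 − w|/(7·|w|) = |w + 7|/(7|w|).
Require δ ≤ 7/2 so that |w| > 7 − 7/2 = 7/2, hence 7|w| > 49/2.
Then |1/w + 1/7| < |w + 7|/(49/2), which is < ϵ when |w + 7| < (49/2)ϵ.
Take δ = min(7/2, (49/2)ϵ). Then 0 < |w + 7| < δ gives both |w + 7| < 7/2 and |w + 7| < (49/2)ϵ, so |1/w + 1/7| < ϵ.

δ = min(7/2, (49/2)ϵ)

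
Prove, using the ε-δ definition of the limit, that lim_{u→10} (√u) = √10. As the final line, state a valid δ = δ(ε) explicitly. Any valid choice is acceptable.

δ = min(10, √10·ε)

Let ε > 0. We want δ > 0 such that 0 < |u − 10| < δ implies |√u − √10| < ε.
Rationalise: √u − √10 = (u − 10)/(√u + √10), so |√u − √10| = |u − 10|/(√u + √10).
Restrict δ ≤ 10 so that |u − 10| < 10 forces u > 0, and then √u + √10 > √10.
Hence |√u − √10| < |u − 10|/√10, which is < ε once |u − 10| < √10·ε.
Take δ = min(10, √10·ε). If 0 < |u − 10| < δ then u > 0 and |√u − √10| < |u − 10|/√10 < ε.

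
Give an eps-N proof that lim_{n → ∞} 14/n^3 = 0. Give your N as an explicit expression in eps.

N = (14/eps)^{1/3}

Let eps > 0 be given. For n ≥ 1, |14/n^3 − 0| = 14/n^3.
14/n^3 < eps ⇔ n^3 > 14/eps ⇔ n > (14/eps)^{1/3}.
Take N = (14/eps)^{1/3}. Then n > N implies 14/n^3 < eps.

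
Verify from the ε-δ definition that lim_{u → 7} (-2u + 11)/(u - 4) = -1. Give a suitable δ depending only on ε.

δ = min(3/2, (3/2)ε)

Suppose ε > 0. We want δ > 0 with 0 < |u − 7| < δ ⇒ |(-2u + 11)/(u - 4) + 1| < ε.
Combining over a common denominator, (-2u + 11)/(u - 4) + 1 = [(-2u + 11)·3 − (-3)·(u - 4)] / [3·(u - 4)] = -3(u − 7) / (3(u - 4)).
So |(-2u + 11)/(u - 4) + 1| = 3|u − 7| / (3·|u − 4|).
Require δ ≤ 3/2, so |u − 4| ≥ |3| − |u − 7| > 3 − 3/2 = 3/2.
Hence |(-2u + 11)/(u - 4) + 1| < 3|u − 7|/(3·(3/2)) = (2/3)|u − 7|, which is < ε once |u − 7| < (3/2)ε.
Take δ = min(3/2, (3/2)ε). Then 0 < |u − 7| < δ forces both bounds, so |(-2u + 11)/(u - 4) + 1| < ε.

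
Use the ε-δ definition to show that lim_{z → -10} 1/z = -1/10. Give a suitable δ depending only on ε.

δ = min(5, 50ε)

Suppose ε > 0. We seek δ > 0 such that 0 < |z + 10| < δ implies |1/z + 1/10| < ε.
|1/z + 1/10| = |-10 − z|/(10·|z|) = |z + 10|/(10|z|).
Restrict δ ≤ 5. Then |z + 10| < 5 gives |z| > 5, so 10|z| > 50.
Then |1/z + 1/10| < |z + 10|/50, which is < ε when |z + 10| < 50ε.
Take δ = min(5, 50ε). Then 0 < |z + 10| < δ gives both |z + 10| < 5 and |z + 10| < 50ε, so |1/z + 1/10| < ε.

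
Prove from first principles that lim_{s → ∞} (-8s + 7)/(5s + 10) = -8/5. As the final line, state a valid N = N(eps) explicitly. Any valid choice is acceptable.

N = (23/5)/eps

Let eps > 0 be given. We seek N > 0 such that s > N implies |(-8s + 7)/(5s + 10) + 8/5| < eps.
(-8s + 7)/(5s + 10) + 8/5 = (5(-8s + 7) − (-8)(5s + 10)) / (5(5s + 10)) = 115/(5(5s + 10)).
For s > 0 we have 5s + 10 > 5s, so |(-8s + 7)/(5s + 10) + 8/5| = 115/(5(5s + 10)) < 115/(5·5s) = (23/5)/s.
Thus |(-8s + 7)/(5s + 10) + 8/5| < eps whenever s > (23/5)/eps.
Take N = (23/5)/eps. If s > N then |(-8s + 7)/(5s + 10) + 8/5| < (23/5)/s < eps.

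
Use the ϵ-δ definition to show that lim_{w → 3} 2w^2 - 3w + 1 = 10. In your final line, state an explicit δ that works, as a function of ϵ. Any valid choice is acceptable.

Suppose ϵ > 0. We want δ > 0 such that 0 < |w − 3| < δ implies |(2w^2 - 3w + 1) − 10| < ϵ.
(2w^2 - 3w + 1) − 10 = 2w^2 - 3w - 9 = (w − 3)(2w + 3).
So |(2w^2 - 3w + 1) − 10| = |w − 3|·|2w + 3|.
Assume first that |w − 3| < 1, so |w| < 4. Then |2w + 3| ≤ 2·4 + 3 = 11.
Hence |(2w^2 - 3w + 1) − 10| ≤ 11|w − 3| < ϵ provided |w − 3| < ϵ/11.
Take δ = min(1, ϵ/11). Then 0 < |w − 3| < δ gives both |w − 3| < 1 and |w − 3| < ϵ/11, so |(2w^2 - 3w + 1) − 10| < ϵ.

δ = min(1, ϵ/11)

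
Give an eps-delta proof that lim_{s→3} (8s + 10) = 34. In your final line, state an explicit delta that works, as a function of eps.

Let eps > 0. We need delta > 0 so that 0 < |s − 3| < delta implies |(8s + 10) − 34| < eps.
|(8s + 10) − 34| = |8s - 24| = 8|s − 3|.
So 8|s − 3| < eps exactly when |s − 3| < eps/8.
Choosing delta = eps/8 gives |(8s + 10) − 34| = 8|s − 3| < eps whenever |s − 3| < delta.

delta = eps/8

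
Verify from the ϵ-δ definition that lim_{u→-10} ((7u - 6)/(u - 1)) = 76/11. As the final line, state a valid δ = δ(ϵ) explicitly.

δ = min(11/2, (121/2)ϵ)

Suppose ϵ > 0. We want δ > 0 with 0 < |u + 10| < δ ⇒ |(7u - 6)/(u - 1) − (76/11)| < ϵ.
Combining over a common denominator, (7u - 6)/(u - 1) − (76/11) = [(7u - 6)·(-11) − (-76)·(u - 1)] / [(-11)·(u - 1)] = -1(u + 10) / ((-11)(u - 1)).
So |(7u - 6)/(u - 1) − (76/11)| = |u + 10| / (11·|u − 1|).
Restrict δ ≤ 11/2. Then |u + 10| < 11/2 gives |u − 1| = |(u + 10) + (-11)| ≥ 11 − 11/2 = 11/2.
Hence |(7u - 6)/(u - 1) − (76/11)| < |u + 10|/(11·(11/2)) = (2/121)|u + 10|, which is < ϵ once |u + 10| < (121/2)ϵ.
Take δ = min(11/2, (121/2)ϵ). Then 0 < |u + 10| < δ forces both bounds, so |(7u - 6)/(u - 1) − (76/11)| < ϵ.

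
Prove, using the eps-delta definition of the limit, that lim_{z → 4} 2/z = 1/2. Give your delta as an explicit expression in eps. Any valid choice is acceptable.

Suppose eps > 0. We seek delta > 0 such that 0 < |z − 4| < delta implies |2/z − (1/2)| < eps.
|2/z − (1/2)| = 2·|4 − z|/(4·|z|) = 2|z − 4|/(4|z|).
Restrict delta ≤ 2. Then |z − 4| < 2 gives |z| > 2, so 4|z| > 8.
Then |2/z − (1/2)| < 2|z − 4|/8, which is < eps when |z − 4| < 4eps.
Take delta = min(2, 4eps). Then 0 < |z − 4| < delta gives both |z − 4| < 2 and |z − 4| < 4eps, so |2/z − (1/2)| < eps.

delta = min(2, 4eps)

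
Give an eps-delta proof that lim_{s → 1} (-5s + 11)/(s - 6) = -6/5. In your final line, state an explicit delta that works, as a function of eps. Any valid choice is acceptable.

Suppose eps > 0. We want delta > 0 with 0 < |s − 1| < delta ⇒ |(-5s + 11)/(s - 6) + 6/5| < eps.
Combining over a common denominator, (-5s + 11)/(s - 6) + 6/5 = [(-5s + 11)·(-5) − 6·(s - 6)] / [(-5)·(s - 6)] = 19(s − 1) / ((-5)(s - 6)).
So |(-5s + 11)/(s - 6) + 6/5| = 19|s − 1| / (5·|s − 6|).
Restrict delta ≤ 5/2. Then |s − 1| < 5/2 gives |s − 6| = |(s − 1) + (-5)| ≥ 5 − 5/2 = 5/2.
Hence |(-5s + 11)/(s - 6) + 6/5| < 19|s − 1|/(5·(5/2)) = (38/25)|s − 1|, which is < eps once |s − 1| < (25/38)eps.
Take delta = min(5/2, (25/38)eps). Then 0 < |s − 1| < delta forces both bounds, so |(-5s + 11)/(s - 6) + 6/5| < eps.

delta = min(5/2, (25/38)eps)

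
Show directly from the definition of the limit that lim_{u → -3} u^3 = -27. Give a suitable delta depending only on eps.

delta = min(2, eps/49)

Fix eps > 0. We seek delta > 0 with 0 < |u + 3| < delta ⇒ |u^3 + 27| < eps.
Factor: u^3 + 27 = (u + 3)(u^2 - 3u + 9), so |u^3 + 27| = |u + 3|·|u^2 - 3u + 9|.
Impose delta ≤ 2 so that |u| < 5; then |u^2 - 3u + 9| ≤ 49.
Hence |u^3 + 27| ≤ 49|u + 3|, which is < eps once |u + 3| < eps/49.
Take delta = min(2, eps/49). If 0 < |u + 3| < delta then both bounds hold and |u^3 + 27| ≤ 49|u + 3| < 49·(eps/49) = eps.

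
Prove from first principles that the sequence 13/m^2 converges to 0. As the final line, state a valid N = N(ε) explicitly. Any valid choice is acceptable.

Fix ε > 0. For m ≥ 1, |13/m^2 − 0| = 13/m^2.
13/m^2 < ε ⇔ m^2 > 13/ε ⇔ m > (13/ε)^{1/2}.
Take N = (13/ε)^{1/2}. Then m > N implies 13/m^2 < ε.

N = (13/ε)^{1/2}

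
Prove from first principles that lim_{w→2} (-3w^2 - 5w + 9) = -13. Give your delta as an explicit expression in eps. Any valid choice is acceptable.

Suppose eps > 0. We want delta > 0 such that 0 < |w − 2| < delta implies |(-3w^2 - 5w + 9) + 13| < eps.
(-3w^2 - 5w + 9) + 13 = -3w^2 - 5w + 22 = (w − 2)(-3w - 11).
So |(-3w^2 - 5w + 9) + 13| = |w − 2|·|-3w - 11|.
Require delta ≤ 1. Then |w − 2| < 1 gives |w| < 3, and by the triangle inequality |-3w - 11| ≤ 3·3 + 11 = 20.
Hence |(-3w^2 - 5w + 9) + 13| ≤ 20|w − 2| < eps provided |w − 2| < eps/20.
Choosing delta = min(1, eps/20) ensures both conditions, hence |(-3w^2 - 5w + 9) + 13| < eps.

delta = min(1, eps/20)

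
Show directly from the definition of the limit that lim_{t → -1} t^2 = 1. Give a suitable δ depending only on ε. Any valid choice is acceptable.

δ = min(1, ε/3)

Let ε > 0. We seek δ > 0 with 0 < |t + 1| < δ ⇒ |t^2 − 1| < ε.
Factor: t^2 − 1 = (t + 1)(t - 1), so |t^2 − 1| = |t + 1|·|t - 1|.
Impose δ ≤ 1 so that |t| < 2; then |t - 1| ≤ 3.
Hence |t^2 − 1| ≤ 3|t + 1|, which is < ε once |t + 1| < ε/3.
Take δ = min(1, ε/3). If 0 < |t + 1| < δ then both bounds hold and |t^2 − 1| ≤ 3|t + 1| < 3·(ε/3) = ε.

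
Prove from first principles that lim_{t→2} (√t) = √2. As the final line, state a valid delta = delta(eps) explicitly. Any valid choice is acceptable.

delta = min(2, √2·eps)

Let eps > 0. We want delta > 0 such that 0 < |t − 2| < delta implies |√t − √2| < eps.
Multiplying by the conjugate, |√t − √2| = |t − 2|/(√t + √2).
Restrict delta ≤ 2 so that |t − 2| < 2 forces t > 0, and then √t + √2 > √2.
Hence |√t − √2| < |t − 2|/√2, which is < eps once |t − 2| < √2·eps.
Take delta = min(2, √2·eps). If 0 < |t − 2| < delta then t > 0 and |√t − √2| < |t − 2|/√2 < eps.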